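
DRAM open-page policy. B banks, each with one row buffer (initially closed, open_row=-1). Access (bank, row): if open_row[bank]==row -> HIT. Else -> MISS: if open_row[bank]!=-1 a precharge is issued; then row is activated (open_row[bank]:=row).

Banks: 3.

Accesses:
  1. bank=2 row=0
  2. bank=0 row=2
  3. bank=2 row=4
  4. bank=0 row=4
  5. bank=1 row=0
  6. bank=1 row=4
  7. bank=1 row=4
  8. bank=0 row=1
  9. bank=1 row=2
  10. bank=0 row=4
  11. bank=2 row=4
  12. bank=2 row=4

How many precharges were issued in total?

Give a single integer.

Acc 1: bank2 row0 -> MISS (open row0); precharges=0
Acc 2: bank0 row2 -> MISS (open row2); precharges=0
Acc 3: bank2 row4 -> MISS (open row4); precharges=1
Acc 4: bank0 row4 -> MISS (open row4); precharges=2
Acc 5: bank1 row0 -> MISS (open row0); precharges=2
Acc 6: bank1 row4 -> MISS (open row4); precharges=3
Acc 7: bank1 row4 -> HIT
Acc 8: bank0 row1 -> MISS (open row1); precharges=4
Acc 9: bank1 row2 -> MISS (open row2); precharges=5
Acc 10: bank0 row4 -> MISS (open row4); precharges=6
Acc 11: bank2 row4 -> HIT
Acc 12: bank2 row4 -> HIT

Answer: 6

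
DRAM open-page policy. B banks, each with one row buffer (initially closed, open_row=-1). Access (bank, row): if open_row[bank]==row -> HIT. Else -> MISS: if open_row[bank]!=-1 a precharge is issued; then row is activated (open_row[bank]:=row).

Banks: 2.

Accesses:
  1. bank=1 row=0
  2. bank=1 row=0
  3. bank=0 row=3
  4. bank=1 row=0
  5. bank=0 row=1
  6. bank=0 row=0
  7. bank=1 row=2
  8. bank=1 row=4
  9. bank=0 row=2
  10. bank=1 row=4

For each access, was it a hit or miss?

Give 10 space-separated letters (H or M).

Acc 1: bank1 row0 -> MISS (open row0); precharges=0
Acc 2: bank1 row0 -> HIT
Acc 3: bank0 row3 -> MISS (open row3); precharges=0
Acc 4: bank1 row0 -> HIT
Acc 5: bank0 row1 -> MISS (open row1); precharges=1
Acc 6: bank0 row0 -> MISS (open row0); precharges=2
Acc 7: bank1 row2 -> MISS (open row2); precharges=3
Acc 8: bank1 row4 -> MISS (open row4); precharges=4
Acc 9: bank0 row2 -> MISS (open row2); precharges=5
Acc 10: bank1 row4 -> HIT

Answer: M H M H M M M M M H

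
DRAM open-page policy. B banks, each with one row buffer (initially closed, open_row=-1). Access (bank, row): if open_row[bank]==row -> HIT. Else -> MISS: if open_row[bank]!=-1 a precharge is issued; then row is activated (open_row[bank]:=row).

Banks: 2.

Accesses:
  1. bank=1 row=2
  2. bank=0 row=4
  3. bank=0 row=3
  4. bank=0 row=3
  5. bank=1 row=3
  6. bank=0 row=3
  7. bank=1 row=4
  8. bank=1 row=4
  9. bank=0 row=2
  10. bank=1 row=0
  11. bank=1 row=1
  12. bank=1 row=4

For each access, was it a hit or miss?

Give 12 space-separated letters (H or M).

Answer: M M M H M H M H M M M M

Derivation:
Acc 1: bank1 row2 -> MISS (open row2); precharges=0
Acc 2: bank0 row4 -> MISS (open row4); precharges=0
Acc 3: bank0 row3 -> MISS (open row3); precharges=1
Acc 4: bank0 row3 -> HIT
Acc 5: bank1 row3 -> MISS (open row3); precharges=2
Acc 6: bank0 row3 -> HIT
Acc 7: bank1 row4 -> MISS (open row4); precharges=3
Acc 8: bank1 row4 -> HIT
Acc 9: bank0 row2 -> MISS (open row2); precharges=4
Acc 10: bank1 row0 -> MISS (open row0); precharges=5
Acc 11: bank1 row1 -> MISS (open row1); precharges=6
Acc 12: bank1 row4 -> MISS (open row4); precharges=7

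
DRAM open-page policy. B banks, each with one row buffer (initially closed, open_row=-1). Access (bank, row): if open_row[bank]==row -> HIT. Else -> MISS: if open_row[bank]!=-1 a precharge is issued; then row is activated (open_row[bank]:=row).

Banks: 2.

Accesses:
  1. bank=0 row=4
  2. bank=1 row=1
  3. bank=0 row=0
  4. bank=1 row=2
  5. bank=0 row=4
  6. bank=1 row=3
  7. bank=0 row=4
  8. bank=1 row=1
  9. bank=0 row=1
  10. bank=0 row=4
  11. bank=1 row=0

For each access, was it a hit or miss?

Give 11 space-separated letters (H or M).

Acc 1: bank0 row4 -> MISS (open row4); precharges=0
Acc 2: bank1 row1 -> MISS (open row1); precharges=0
Acc 3: bank0 row0 -> MISS (open row0); precharges=1
Acc 4: bank1 row2 -> MISS (open row2); precharges=2
Acc 5: bank0 row4 -> MISS (open row4); precharges=3
Acc 6: bank1 row3 -> MISS (open row3); precharges=4
Acc 7: bank0 row4 -> HIT
Acc 8: bank1 row1 -> MISS (open row1); precharges=5
Acc 9: bank0 row1 -> MISS (open row1); precharges=6
Acc 10: bank0 row4 -> MISS (open row4); precharges=7
Acc 11: bank1 row0 -> MISS (open row0); precharges=8

Answer: M M M M M M H M M M M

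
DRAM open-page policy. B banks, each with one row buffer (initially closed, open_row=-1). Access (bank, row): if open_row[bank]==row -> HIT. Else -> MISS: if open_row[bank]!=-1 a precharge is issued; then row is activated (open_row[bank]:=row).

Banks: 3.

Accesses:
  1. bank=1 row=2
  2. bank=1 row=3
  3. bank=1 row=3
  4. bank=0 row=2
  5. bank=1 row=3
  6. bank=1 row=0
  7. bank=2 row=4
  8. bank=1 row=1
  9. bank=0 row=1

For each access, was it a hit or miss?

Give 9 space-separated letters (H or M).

Answer: M M H M H M M M M

Derivation:
Acc 1: bank1 row2 -> MISS (open row2); precharges=0
Acc 2: bank1 row3 -> MISS (open row3); precharges=1
Acc 3: bank1 row3 -> HIT
Acc 4: bank0 row2 -> MISS (open row2); precharges=1
Acc 5: bank1 row3 -> HIT
Acc 6: bank1 row0 -> MISS (open row0); precharges=2
Acc 7: bank2 row4 -> MISS (open row4); precharges=2
Acc 8: bank1 row1 -> MISS (open row1); precharges=3
Acc 9: bank0 row1 -> MISS (open row1); precharges=4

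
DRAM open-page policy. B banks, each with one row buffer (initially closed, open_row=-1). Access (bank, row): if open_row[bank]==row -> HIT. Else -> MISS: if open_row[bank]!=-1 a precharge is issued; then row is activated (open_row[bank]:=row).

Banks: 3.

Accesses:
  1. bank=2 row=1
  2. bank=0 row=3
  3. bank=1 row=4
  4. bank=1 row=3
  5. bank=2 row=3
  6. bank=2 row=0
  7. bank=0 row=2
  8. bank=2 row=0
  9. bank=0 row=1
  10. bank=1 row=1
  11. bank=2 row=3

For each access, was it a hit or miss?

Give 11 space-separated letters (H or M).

Answer: M M M M M M M H M M M

Derivation:
Acc 1: bank2 row1 -> MISS (open row1); precharges=0
Acc 2: bank0 row3 -> MISS (open row3); precharges=0
Acc 3: bank1 row4 -> MISS (open row4); precharges=0
Acc 4: bank1 row3 -> MISS (open row3); precharges=1
Acc 5: bank2 row3 -> MISS (open row3); precharges=2
Acc 6: bank2 row0 -> MISS (open row0); precharges=3
Acc 7: bank0 row2 -> MISS (open row2); precharges=4
Acc 8: bank2 row0 -> HIT
Acc 9: bank0 row1 -> MISS (open row1); precharges=5
Acc 10: bank1 row1 -> MISS (open row1); precharges=6
Acc 11: bank2 row3 -> MISS (open row3); precharges=7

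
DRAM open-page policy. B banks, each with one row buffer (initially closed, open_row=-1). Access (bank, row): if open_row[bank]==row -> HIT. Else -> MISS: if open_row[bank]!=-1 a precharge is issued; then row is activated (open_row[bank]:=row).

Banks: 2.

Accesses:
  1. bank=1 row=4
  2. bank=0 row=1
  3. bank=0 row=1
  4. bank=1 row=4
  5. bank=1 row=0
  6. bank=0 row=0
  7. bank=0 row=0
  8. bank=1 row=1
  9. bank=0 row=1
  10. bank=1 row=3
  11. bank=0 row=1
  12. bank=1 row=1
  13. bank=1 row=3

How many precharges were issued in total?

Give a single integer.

Acc 1: bank1 row4 -> MISS (open row4); precharges=0
Acc 2: bank0 row1 -> MISS (open row1); precharges=0
Acc 3: bank0 row1 -> HIT
Acc 4: bank1 row4 -> HIT
Acc 5: bank1 row0 -> MISS (open row0); precharges=1
Acc 6: bank0 row0 -> MISS (open row0); precharges=2
Acc 7: bank0 row0 -> HIT
Acc 8: bank1 row1 -> MISS (open row1); precharges=3
Acc 9: bank0 row1 -> MISS (open row1); precharges=4
Acc 10: bank1 row3 -> MISS (open row3); precharges=5
Acc 11: bank0 row1 -> HIT
Acc 12: bank1 row1 -> MISS (open row1); precharges=6
Acc 13: bank1 row3 -> MISS (open row3); precharges=7

Answer: 7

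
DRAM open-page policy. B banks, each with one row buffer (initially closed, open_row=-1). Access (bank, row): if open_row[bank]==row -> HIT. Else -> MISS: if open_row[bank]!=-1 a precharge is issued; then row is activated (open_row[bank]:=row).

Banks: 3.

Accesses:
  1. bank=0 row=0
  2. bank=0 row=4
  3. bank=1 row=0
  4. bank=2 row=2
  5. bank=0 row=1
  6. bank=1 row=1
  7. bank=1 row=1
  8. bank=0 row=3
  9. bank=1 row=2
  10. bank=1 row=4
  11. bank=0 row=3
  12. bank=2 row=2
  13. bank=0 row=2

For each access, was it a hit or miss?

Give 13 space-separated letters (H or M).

Acc 1: bank0 row0 -> MISS (open row0); precharges=0
Acc 2: bank0 row4 -> MISS (open row4); precharges=1
Acc 3: bank1 row0 -> MISS (open row0); precharges=1
Acc 4: bank2 row2 -> MISS (open row2); precharges=1
Acc 5: bank0 row1 -> MISS (open row1); precharges=2
Acc 6: bank1 row1 -> MISS (open row1); precharges=3
Acc 7: bank1 row1 -> HIT
Acc 8: bank0 row3 -> MISS (open row3); precharges=4
Acc 9: bank1 row2 -> MISS (open row2); precharges=5
Acc 10: bank1 row4 -> MISS (open row4); precharges=6
Acc 11: bank0 row3 -> HIT
Acc 12: bank2 row2 -> HIT
Acc 13: bank0 row2 -> MISS (open row2); precharges=7

Answer: M M M M M M H M M M H H M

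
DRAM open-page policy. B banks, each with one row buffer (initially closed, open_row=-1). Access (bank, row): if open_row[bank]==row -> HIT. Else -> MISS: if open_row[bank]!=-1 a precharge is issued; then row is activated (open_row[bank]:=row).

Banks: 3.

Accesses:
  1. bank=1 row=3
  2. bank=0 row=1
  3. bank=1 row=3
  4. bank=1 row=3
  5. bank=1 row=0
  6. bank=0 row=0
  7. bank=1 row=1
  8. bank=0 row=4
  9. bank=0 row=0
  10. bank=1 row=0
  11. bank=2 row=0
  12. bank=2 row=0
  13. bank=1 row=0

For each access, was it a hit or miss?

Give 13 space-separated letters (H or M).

Answer: M M H H M M M M M M M H H

Derivation:
Acc 1: bank1 row3 -> MISS (open row3); precharges=0
Acc 2: bank0 row1 -> MISS (open row1); precharges=0
Acc 3: bank1 row3 -> HIT
Acc 4: bank1 row3 -> HIT
Acc 5: bank1 row0 -> MISS (open row0); precharges=1
Acc 6: bank0 row0 -> MISS (open row0); precharges=2
Acc 7: bank1 row1 -> MISS (open row1); precharges=3
Acc 8: bank0 row4 -> MISS (open row4); precharges=4
Acc 9: bank0 row0 -> MISS (open row0); precharges=5
Acc 10: bank1 row0 -> MISS (open row0); precharges=6
Acc 11: bank2 row0 -> MISS (open row0); precharges=6
Acc 12: bank2 row0 -> HIT
Acc 13: bank1 row0 -> HIT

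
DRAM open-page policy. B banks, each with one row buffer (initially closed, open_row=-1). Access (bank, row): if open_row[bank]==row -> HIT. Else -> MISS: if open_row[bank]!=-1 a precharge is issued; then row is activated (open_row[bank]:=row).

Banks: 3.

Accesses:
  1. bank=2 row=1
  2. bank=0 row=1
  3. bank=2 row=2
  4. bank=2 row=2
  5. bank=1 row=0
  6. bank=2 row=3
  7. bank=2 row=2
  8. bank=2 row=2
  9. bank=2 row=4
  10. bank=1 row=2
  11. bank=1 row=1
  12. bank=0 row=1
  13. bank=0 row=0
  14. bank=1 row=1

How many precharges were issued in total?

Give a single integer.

Answer: 7

Derivation:
Acc 1: bank2 row1 -> MISS (open row1); precharges=0
Acc 2: bank0 row1 -> MISS (open row1); precharges=0
Acc 3: bank2 row2 -> MISS (open row2); precharges=1
Acc 4: bank2 row2 -> HIT
Acc 5: bank1 row0 -> MISS (open row0); precharges=1
Acc 6: bank2 row3 -> MISS (open row3); precharges=2
Acc 7: bank2 row2 -> MISS (open row2); precharges=3
Acc 8: bank2 row2 -> HIT
Acc 9: bank2 row4 -> MISS (open row4); precharges=4
Acc 10: bank1 row2 -> MISS (open row2); precharges=5
Acc 11: bank1 row1 -> MISS (open row1); precharges=6
Acc 12: bank0 row1 -> HIT
Acc 13: bank0 row0 -> MISS (open row0); precharges=7
Acc 14: bank1 row1 -> HIT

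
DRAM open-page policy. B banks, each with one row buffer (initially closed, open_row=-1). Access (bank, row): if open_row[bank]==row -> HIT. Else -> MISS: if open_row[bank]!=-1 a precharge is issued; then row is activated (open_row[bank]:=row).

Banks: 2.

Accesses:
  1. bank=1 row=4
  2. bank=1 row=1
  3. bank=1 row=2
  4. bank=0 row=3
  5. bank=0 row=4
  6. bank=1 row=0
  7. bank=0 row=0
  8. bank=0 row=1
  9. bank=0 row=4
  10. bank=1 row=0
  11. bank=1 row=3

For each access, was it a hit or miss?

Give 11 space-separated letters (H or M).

Answer: M M M M M M M M M H M

Derivation:
Acc 1: bank1 row4 -> MISS (open row4); precharges=0
Acc 2: bank1 row1 -> MISS (open row1); precharges=1
Acc 3: bank1 row2 -> MISS (open row2); precharges=2
Acc 4: bank0 row3 -> MISS (open row3); precharges=2
Acc 5: bank0 row4 -> MISS (open row4); precharges=3
Acc 6: bank1 row0 -> MISS (open row0); precharges=4
Acc 7: bank0 row0 -> MISS (open row0); precharges=5
Acc 8: bank0 row1 -> MISS (open row1); precharges=6
Acc 9: bank0 row4 -> MISS (open row4); precharges=7
Acc 10: bank1 row0 -> HIT
Acc 11: bank1 row3 -> MISS (open row3); precharges=8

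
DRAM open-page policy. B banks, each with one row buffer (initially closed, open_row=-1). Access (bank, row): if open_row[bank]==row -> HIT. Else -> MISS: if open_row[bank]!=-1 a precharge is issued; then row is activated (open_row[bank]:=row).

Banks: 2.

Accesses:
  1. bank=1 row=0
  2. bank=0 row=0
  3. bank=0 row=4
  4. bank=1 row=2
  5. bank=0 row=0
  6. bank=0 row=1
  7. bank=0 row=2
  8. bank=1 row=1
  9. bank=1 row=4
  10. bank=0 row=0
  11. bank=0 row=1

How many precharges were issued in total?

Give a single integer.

Answer: 9

Derivation:
Acc 1: bank1 row0 -> MISS (open row0); precharges=0
Acc 2: bank0 row0 -> MISS (open row0); precharges=0
Acc 3: bank0 row4 -> MISS (open row4); precharges=1
Acc 4: bank1 row2 -> MISS (open row2); precharges=2
Acc 5: bank0 row0 -> MISS (open row0); precharges=3
Acc 6: bank0 row1 -> MISS (open row1); precharges=4
Acc 7: bank0 row2 -> MISS (open row2); precharges=5
Acc 8: bank1 row1 -> MISS (open row1); precharges=6
Acc 9: bank1 row4 -> MISS (open row4); precharges=7
Acc 10: bank0 row0 -> MISS (open row0); precharges=8
Acc 11: bank0 row1 -> MISS (open row1); precharges=9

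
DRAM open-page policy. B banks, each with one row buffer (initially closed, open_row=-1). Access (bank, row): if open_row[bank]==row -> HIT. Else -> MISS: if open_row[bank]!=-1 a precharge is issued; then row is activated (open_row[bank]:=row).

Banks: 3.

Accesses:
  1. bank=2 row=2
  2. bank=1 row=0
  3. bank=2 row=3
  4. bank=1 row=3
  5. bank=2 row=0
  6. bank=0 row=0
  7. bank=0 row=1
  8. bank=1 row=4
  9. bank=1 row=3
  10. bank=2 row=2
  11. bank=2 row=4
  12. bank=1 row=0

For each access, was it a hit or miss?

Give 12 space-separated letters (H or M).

Acc 1: bank2 row2 -> MISS (open row2); precharges=0
Acc 2: bank1 row0 -> MISS (open row0); precharges=0
Acc 3: bank2 row3 -> MISS (open row3); precharges=1
Acc 4: bank1 row3 -> MISS (open row3); precharges=2
Acc 5: bank2 row0 -> MISS (open row0); precharges=3
Acc 6: bank0 row0 -> MISS (open row0); precharges=3
Acc 7: bank0 row1 -> MISS (open row1); precharges=4
Acc 8: bank1 row4 -> MISS (open row4); precharges=5
Acc 9: bank1 row3 -> MISS (open row3); precharges=6
Acc 10: bank2 row2 -> MISS (open row2); precharges=7
Acc 11: bank2 row4 -> MISS (open row4); precharges=8
Acc 12: bank1 row0 -> MISS (open row0); precharges=9

Answer: M M M M M M M M M M M M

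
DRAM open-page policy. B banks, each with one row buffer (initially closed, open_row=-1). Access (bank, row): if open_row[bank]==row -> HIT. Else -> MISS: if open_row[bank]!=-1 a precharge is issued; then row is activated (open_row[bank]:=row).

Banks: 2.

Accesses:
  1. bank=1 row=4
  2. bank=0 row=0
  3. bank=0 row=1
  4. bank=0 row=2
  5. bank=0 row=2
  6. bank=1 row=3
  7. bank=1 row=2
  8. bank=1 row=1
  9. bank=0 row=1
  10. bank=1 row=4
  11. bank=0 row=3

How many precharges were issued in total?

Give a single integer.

Acc 1: bank1 row4 -> MISS (open row4); precharges=0
Acc 2: bank0 row0 -> MISS (open row0); precharges=0
Acc 3: bank0 row1 -> MISS (open row1); precharges=1
Acc 4: bank0 row2 -> MISS (open row2); precharges=2
Acc 5: bank0 row2 -> HIT
Acc 6: bank1 row3 -> MISS (open row3); precharges=3
Acc 7: bank1 row2 -> MISS (open row2); precharges=4
Acc 8: bank1 row1 -> MISS (open row1); precharges=5
Acc 9: bank0 row1 -> MISS (open row1); precharges=6
Acc 10: bank1 row4 -> MISS (open row4); precharges=7
Acc 11: bank0 row3 -> MISS (open row3); precharges=8

Answer: 8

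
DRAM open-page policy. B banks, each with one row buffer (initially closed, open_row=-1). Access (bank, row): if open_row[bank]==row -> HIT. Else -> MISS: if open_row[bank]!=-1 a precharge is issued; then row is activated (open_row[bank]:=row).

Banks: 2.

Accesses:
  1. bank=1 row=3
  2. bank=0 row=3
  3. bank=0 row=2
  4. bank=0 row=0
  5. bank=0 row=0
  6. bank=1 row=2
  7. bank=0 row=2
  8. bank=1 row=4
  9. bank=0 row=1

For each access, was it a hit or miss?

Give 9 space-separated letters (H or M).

Acc 1: bank1 row3 -> MISS (open row3); precharges=0
Acc 2: bank0 row3 -> MISS (open row3); precharges=0
Acc 3: bank0 row2 -> MISS (open row2); precharges=1
Acc 4: bank0 row0 -> MISS (open row0); precharges=2
Acc 5: bank0 row0 -> HIT
Acc 6: bank1 row2 -> MISS (open row2); precharges=3
Acc 7: bank0 row2 -> MISS (open row2); precharges=4
Acc 8: bank1 row4 -> MISS (open row4); precharges=5
Acc 9: bank0 row1 -> MISS (open row1); precharges=6

Answer: M M M M H M M M M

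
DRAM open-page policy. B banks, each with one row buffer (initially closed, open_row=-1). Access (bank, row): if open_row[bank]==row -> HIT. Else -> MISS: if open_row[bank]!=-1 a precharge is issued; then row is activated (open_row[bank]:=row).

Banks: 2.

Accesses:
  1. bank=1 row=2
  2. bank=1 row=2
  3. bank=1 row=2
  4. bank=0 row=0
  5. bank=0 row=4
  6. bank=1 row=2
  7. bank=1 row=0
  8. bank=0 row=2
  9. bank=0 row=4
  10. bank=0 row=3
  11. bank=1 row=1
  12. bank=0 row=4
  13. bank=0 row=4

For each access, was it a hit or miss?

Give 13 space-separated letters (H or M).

Answer: M H H M M H M M M M M M H

Derivation:
Acc 1: bank1 row2 -> MISS (open row2); precharges=0
Acc 2: bank1 row2 -> HIT
Acc 3: bank1 row2 -> HIT
Acc 4: bank0 row0 -> MISS (open row0); precharges=0
Acc 5: bank0 row4 -> MISS (open row4); precharges=1
Acc 6: bank1 row2 -> HIT
Acc 7: bank1 row0 -> MISS (open row0); precharges=2
Acc 8: bank0 row2 -> MISS (open row2); precharges=3
Acc 9: bank0 row4 -> MISS (open row4); precharges=4
Acc 10: bank0 row3 -> MISS (open row3); precharges=5
Acc 11: bank1 row1 -> MISS (open row1); precharges=6
Acc 12: bank0 row4 -> MISS (open row4); precharges=7
Acc 13: bank0 row4 -> HIT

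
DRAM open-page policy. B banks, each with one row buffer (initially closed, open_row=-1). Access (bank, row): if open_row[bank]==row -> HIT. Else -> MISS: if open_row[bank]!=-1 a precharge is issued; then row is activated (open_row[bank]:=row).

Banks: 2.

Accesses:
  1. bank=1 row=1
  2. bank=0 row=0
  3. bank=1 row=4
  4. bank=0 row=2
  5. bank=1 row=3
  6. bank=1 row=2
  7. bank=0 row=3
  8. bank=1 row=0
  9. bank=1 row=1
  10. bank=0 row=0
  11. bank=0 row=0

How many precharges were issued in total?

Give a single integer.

Answer: 8

Derivation:
Acc 1: bank1 row1 -> MISS (open row1); precharges=0
Acc 2: bank0 row0 -> MISS (open row0); precharges=0
Acc 3: bank1 row4 -> MISS (open row4); precharges=1
Acc 4: bank0 row2 -> MISS (open row2); precharges=2
Acc 5: bank1 row3 -> MISS (open row3); precharges=3
Acc 6: bank1 row2 -> MISS (open row2); precharges=4
Acc 7: bank0 row3 -> MISS (open row3); precharges=5
Acc 8: bank1 row0 -> MISS (open row0); precharges=6
Acc 9: bank1 row1 -> MISS (open row1); precharges=7
Acc 10: bank0 row0 -> MISS (open row0); precharges=8
Acc 11: bank0 row0 -> HIT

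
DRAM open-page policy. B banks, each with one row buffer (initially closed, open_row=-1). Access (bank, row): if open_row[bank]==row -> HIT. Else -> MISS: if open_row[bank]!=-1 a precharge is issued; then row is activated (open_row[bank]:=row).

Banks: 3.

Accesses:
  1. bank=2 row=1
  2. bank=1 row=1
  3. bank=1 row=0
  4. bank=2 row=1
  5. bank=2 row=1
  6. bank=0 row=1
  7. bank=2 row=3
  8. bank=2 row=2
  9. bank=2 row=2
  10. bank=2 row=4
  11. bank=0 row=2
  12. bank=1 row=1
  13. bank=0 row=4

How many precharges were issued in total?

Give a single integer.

Acc 1: bank2 row1 -> MISS (open row1); precharges=0
Acc 2: bank1 row1 -> MISS (open row1); precharges=0
Acc 3: bank1 row0 -> MISS (open row0); precharges=1
Acc 4: bank2 row1 -> HIT
Acc 5: bank2 row1 -> HIT
Acc 6: bank0 row1 -> MISS (open row1); precharges=1
Acc 7: bank2 row3 -> MISS (open row3); precharges=2
Acc 8: bank2 row2 -> MISS (open row2); precharges=3
Acc 9: bank2 row2 -> HIT
Acc 10: bank2 row4 -> MISS (open row4); precharges=4
Acc 11: bank0 row2 -> MISS (open row2); precharges=5
Acc 12: bank1 row1 -> MISS (open row1); precharges=6
Acc 13: bank0 row4 -> MISS (open row4); precharges=7

Answer: 7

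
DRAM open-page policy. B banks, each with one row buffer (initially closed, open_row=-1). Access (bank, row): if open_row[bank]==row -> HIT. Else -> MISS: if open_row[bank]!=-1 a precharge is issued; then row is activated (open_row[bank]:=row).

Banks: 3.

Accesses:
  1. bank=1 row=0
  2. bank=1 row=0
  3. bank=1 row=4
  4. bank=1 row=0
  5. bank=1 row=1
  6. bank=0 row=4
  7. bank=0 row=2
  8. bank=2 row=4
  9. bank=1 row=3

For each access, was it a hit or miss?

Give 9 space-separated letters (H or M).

Answer: M H M M M M M M M

Derivation:
Acc 1: bank1 row0 -> MISS (open row0); precharges=0
Acc 2: bank1 row0 -> HIT
Acc 3: bank1 row4 -> MISS (open row4); precharges=1
Acc 4: bank1 row0 -> MISS (open row0); precharges=2
Acc 5: bank1 row1 -> MISS (open row1); precharges=3
Acc 6: bank0 row4 -> MISS (open row4); precharges=3
Acc 7: bank0 row2 -> MISS (open row2); precharges=4
Acc 8: bank2 row4 -> MISS (open row4); precharges=4
Acc 9: bank1 row3 -> MISS (open row3); precharges=5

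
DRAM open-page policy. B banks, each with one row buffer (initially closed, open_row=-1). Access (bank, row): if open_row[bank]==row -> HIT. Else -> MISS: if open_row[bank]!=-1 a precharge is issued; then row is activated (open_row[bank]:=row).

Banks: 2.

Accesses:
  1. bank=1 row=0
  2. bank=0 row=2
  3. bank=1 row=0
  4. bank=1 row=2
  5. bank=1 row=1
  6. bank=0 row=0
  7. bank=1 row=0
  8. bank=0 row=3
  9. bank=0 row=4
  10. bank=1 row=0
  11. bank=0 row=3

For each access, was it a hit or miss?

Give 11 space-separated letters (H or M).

Answer: M M H M M M M M M H M

Derivation:
Acc 1: bank1 row0 -> MISS (open row0); precharges=0
Acc 2: bank0 row2 -> MISS (open row2); precharges=0
Acc 3: bank1 row0 -> HIT
Acc 4: bank1 row2 -> MISS (open row2); precharges=1
Acc 5: bank1 row1 -> MISS (open row1); precharges=2
Acc 6: bank0 row0 -> MISS (open row0); precharges=3
Acc 7: bank1 row0 -> MISS (open row0); precharges=4
Acc 8: bank0 row3 -> MISS (open row3); precharges=5
Acc 9: bank0 row4 -> MISS (open row4); precharges=6
Acc 10: bank1 row0 -> HIT
Acc 11: bank0 row3 -> MISS (open row3); precharges=7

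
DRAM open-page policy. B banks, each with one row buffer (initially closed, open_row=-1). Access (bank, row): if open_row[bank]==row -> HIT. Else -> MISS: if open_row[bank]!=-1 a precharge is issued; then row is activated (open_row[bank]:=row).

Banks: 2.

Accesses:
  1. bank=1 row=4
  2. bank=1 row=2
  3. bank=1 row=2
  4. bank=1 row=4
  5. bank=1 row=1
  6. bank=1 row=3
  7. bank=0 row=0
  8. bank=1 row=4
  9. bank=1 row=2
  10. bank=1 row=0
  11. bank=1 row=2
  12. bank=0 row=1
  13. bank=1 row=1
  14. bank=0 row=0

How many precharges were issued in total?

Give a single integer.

Answer: 11

Derivation:
Acc 1: bank1 row4 -> MISS (open row4); precharges=0
Acc 2: bank1 row2 -> MISS (open row2); precharges=1
Acc 3: bank1 row2 -> HIT
Acc 4: bank1 row4 -> MISS (open row4); precharges=2
Acc 5: bank1 row1 -> MISS (open row1); precharges=3
Acc 6: bank1 row3 -> MISS (open row3); precharges=4
Acc 7: bank0 row0 -> MISS (open row0); precharges=4
Acc 8: bank1 row4 -> MISS (open row4); precharges=5
Acc 9: bank1 row2 -> MISS (open row2); precharges=6
Acc 10: bank1 row0 -> MISS (open row0); precharges=7
Acc 11: bank1 row2 -> MISS (open row2); precharges=8
Acc 12: bank0 row1 -> MISS (open row1); precharges=9
Acc 13: bank1 row1 -> MISS (open row1); precharges=10
Acc 14: bank0 row0 -> MISS (open row0); precharges=11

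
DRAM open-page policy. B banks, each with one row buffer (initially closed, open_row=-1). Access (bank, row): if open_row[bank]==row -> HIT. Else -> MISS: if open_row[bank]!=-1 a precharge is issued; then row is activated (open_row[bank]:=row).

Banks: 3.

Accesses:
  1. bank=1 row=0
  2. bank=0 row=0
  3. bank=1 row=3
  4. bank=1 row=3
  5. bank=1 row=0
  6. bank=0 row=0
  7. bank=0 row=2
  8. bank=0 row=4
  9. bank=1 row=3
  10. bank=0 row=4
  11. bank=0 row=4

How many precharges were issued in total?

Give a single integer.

Answer: 5

Derivation:
Acc 1: bank1 row0 -> MISS (open row0); precharges=0
Acc 2: bank0 row0 -> MISS (open row0); precharges=0
Acc 3: bank1 row3 -> MISS (open row3); precharges=1
Acc 4: bank1 row3 -> HIT
Acc 5: bank1 row0 -> MISS (open row0); precharges=2
Acc 6: bank0 row0 -> HIT
Acc 7: bank0 row2 -> MISS (open row2); precharges=3
Acc 8: bank0 row4 -> MISS (open row4); precharges=4
Acc 9: bank1 row3 -> MISS (open row3); precharges=5
Acc 10: bank0 row4 -> HIT
Acc 11: bank0 row4 -> HIT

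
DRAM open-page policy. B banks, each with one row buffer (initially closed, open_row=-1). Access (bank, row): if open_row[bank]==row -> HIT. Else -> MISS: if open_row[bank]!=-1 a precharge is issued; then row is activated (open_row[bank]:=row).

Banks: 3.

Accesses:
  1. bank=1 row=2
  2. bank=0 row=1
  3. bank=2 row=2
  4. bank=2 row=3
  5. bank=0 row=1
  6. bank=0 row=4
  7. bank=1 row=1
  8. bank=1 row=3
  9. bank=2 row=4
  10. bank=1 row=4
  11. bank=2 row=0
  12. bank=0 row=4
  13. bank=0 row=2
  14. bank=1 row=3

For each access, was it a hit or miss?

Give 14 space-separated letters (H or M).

Answer: M M M M H M M M M M M H M M

Derivation:
Acc 1: bank1 row2 -> MISS (open row2); precharges=0
Acc 2: bank0 row1 -> MISS (open row1); precharges=0
Acc 3: bank2 row2 -> MISS (open row2); precharges=0
Acc 4: bank2 row3 -> MISS (open row3); precharges=1
Acc 5: bank0 row1 -> HIT
Acc 6: bank0 row4 -> MISS (open row4); precharges=2
Acc 7: bank1 row1 -> MISS (open row1); precharges=3
Acc 8: bank1 row3 -> MISS (open row3); precharges=4
Acc 9: bank2 row4 -> MISS (open row4); precharges=5
Acc 10: bank1 row4 -> MISS (open row4); precharges=6
Acc 11: bank2 row0 -> MISS (open row0); precharges=7
Acc 12: bank0 row4 -> HIT
Acc 13: bank0 row2 -> MISS (open row2); precharges=8
Acc 14: bank1 row3 -> MISS (open row3); precharges=9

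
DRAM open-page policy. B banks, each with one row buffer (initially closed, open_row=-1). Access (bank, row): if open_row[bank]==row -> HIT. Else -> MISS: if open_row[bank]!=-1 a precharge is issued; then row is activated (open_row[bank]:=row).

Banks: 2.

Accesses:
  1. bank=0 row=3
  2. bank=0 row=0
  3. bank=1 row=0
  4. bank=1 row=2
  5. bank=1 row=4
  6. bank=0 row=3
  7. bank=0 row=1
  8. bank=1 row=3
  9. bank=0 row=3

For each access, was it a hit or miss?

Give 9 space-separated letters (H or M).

Acc 1: bank0 row3 -> MISS (open row3); precharges=0
Acc 2: bank0 row0 -> MISS (open row0); precharges=1
Acc 3: bank1 row0 -> MISS (open row0); precharges=1
Acc 4: bank1 row2 -> MISS (open row2); precharges=2
Acc 5: bank1 row4 -> MISS (open row4); precharges=3
Acc 6: bank0 row3 -> MISS (open row3); precharges=4
Acc 7: bank0 row1 -> MISS (open row1); precharges=5
Acc 8: bank1 row3 -> MISS (open row3); precharges=6
Acc 9: bank0 row3 -> MISS (open row3); precharges=7

Answer: M M M M M M M M M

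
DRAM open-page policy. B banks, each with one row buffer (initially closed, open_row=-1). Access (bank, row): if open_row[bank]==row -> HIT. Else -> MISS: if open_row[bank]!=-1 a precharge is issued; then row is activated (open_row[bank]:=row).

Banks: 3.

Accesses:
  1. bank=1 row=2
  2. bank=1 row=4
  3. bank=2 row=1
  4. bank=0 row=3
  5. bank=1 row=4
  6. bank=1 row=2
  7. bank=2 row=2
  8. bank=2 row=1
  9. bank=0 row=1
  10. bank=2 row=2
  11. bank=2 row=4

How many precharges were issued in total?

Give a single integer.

Acc 1: bank1 row2 -> MISS (open row2); precharges=0
Acc 2: bank1 row4 -> MISS (open row4); precharges=1
Acc 3: bank2 row1 -> MISS (open row1); precharges=1
Acc 4: bank0 row3 -> MISS (open row3); precharges=1
Acc 5: bank1 row4 -> HIT
Acc 6: bank1 row2 -> MISS (open row2); precharges=2
Acc 7: bank2 row2 -> MISS (open row2); precharges=3
Acc 8: bank2 row1 -> MISS (open row1); precharges=4
Acc 9: bank0 row1 -> MISS (open row1); precharges=5
Acc 10: bank2 row2 -> MISS (open row2); precharges=6
Acc 11: bank2 row4 -> MISS (open row4); precharges=7

Answer: 7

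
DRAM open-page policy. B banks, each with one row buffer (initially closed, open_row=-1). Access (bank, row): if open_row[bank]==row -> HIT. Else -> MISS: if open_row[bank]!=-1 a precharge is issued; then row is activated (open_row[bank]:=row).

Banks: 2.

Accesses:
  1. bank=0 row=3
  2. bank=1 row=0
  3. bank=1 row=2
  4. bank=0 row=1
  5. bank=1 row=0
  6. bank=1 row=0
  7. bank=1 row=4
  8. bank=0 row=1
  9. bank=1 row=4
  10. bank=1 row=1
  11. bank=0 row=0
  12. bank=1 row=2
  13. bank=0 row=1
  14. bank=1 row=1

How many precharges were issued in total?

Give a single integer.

Acc 1: bank0 row3 -> MISS (open row3); precharges=0
Acc 2: bank1 row0 -> MISS (open row0); precharges=0
Acc 3: bank1 row2 -> MISS (open row2); precharges=1
Acc 4: bank0 row1 -> MISS (open row1); precharges=2
Acc 5: bank1 row0 -> MISS (open row0); precharges=3
Acc 6: bank1 row0 -> HIT
Acc 7: bank1 row4 -> MISS (open row4); precharges=4
Acc 8: bank0 row1 -> HIT
Acc 9: bank1 row4 -> HIT
Acc 10: bank1 row1 -> MISS (open row1); precharges=5
Acc 11: bank0 row0 -> MISS (open row0); precharges=6
Acc 12: bank1 row2 -> MISS (open row2); precharges=7
Acc 13: bank0 row1 -> MISS (open row1); precharges=8
Acc 14: bank1 row1 -> MISS (open row1); precharges=9

Answer: 9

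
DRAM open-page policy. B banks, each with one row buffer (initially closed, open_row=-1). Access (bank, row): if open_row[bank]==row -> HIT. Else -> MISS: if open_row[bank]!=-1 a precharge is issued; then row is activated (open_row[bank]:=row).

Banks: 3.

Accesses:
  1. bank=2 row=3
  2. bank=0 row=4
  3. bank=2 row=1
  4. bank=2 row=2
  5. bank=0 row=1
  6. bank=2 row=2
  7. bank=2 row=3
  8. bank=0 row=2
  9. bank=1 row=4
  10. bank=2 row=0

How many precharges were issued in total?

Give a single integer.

Acc 1: bank2 row3 -> MISS (open row3); precharges=0
Acc 2: bank0 row4 -> MISS (open row4); precharges=0
Acc 3: bank2 row1 -> MISS (open row1); precharges=1
Acc 4: bank2 row2 -> MISS (open row2); precharges=2
Acc 5: bank0 row1 -> MISS (open row1); precharges=3
Acc 6: bank2 row2 -> HIT
Acc 7: bank2 row3 -> MISS (open row3); precharges=4
Acc 8: bank0 row2 -> MISS (open row2); precharges=5
Acc 9: bank1 row4 -> MISS (open row4); precharges=5
Acc 10: bank2 row0 -> MISS (open row0); precharges=6

Answer: 6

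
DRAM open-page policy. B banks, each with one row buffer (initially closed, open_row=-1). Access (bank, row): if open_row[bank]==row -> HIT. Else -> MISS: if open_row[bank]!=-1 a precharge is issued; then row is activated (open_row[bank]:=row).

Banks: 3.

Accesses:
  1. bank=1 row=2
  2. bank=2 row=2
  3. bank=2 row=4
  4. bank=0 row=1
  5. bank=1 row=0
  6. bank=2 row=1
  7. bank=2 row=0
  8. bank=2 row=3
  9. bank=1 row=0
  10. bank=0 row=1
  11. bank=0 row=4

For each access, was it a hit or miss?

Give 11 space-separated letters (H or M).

Answer: M M M M M M M M H H M

Derivation:
Acc 1: bank1 row2 -> MISS (open row2); precharges=0
Acc 2: bank2 row2 -> MISS (open row2); precharges=0
Acc 3: bank2 row4 -> MISS (open row4); precharges=1
Acc 4: bank0 row1 -> MISS (open row1); precharges=1
Acc 5: bank1 row0 -> MISS (open row0); precharges=2
Acc 6: bank2 row1 -> MISS (open row1); precharges=3
Acc 7: bank2 row0 -> MISS (open row0); precharges=4
Acc 8: bank2 row3 -> MISS (open row3); precharges=5
Acc 9: bank1 row0 -> HIT
Acc 10: bank0 row1 -> HIT
Acc 11: bank0 row4 -> MISS (open row4); precharges=6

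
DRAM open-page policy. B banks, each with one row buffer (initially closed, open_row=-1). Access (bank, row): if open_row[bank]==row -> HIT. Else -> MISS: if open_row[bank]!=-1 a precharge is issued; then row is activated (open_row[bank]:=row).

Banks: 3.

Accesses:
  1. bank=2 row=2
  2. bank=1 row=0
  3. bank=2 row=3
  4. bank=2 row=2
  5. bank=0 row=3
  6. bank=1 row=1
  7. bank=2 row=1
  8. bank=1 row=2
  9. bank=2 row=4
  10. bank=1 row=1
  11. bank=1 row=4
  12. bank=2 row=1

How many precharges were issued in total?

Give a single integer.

Answer: 9

Derivation:
Acc 1: bank2 row2 -> MISS (open row2); precharges=0
Acc 2: bank1 row0 -> MISS (open row0); precharges=0
Acc 3: bank2 row3 -> MISS (open row3); precharges=1
Acc 4: bank2 row2 -> MISS (open row2); precharges=2
Acc 5: bank0 row3 -> MISS (open row3); precharges=2
Acc 6: bank1 row1 -> MISS (open row1); precharges=3
Acc 7: bank2 row1 -> MISS (open row1); precharges=4
Acc 8: bank1 row2 -> MISS (open row2); precharges=5
Acc 9: bank2 row4 -> MISS (open row4); precharges=6
Acc 10: bank1 row1 -> MISS (open row1); precharges=7
Acc 11: bank1 row4 -> MISS (open row4); precharges=8
Acc 12: bank2 row1 -> MISS (open row1); precharges=9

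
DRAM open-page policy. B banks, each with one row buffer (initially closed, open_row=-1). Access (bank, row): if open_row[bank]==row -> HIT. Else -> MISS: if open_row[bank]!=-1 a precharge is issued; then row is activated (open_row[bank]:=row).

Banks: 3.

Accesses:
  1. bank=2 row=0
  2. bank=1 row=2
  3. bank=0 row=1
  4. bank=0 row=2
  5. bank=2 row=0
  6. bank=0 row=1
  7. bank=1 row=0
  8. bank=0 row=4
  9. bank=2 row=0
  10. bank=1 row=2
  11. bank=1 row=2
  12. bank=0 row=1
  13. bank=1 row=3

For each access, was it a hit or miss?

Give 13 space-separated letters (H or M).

Acc 1: bank2 row0 -> MISS (open row0); precharges=0
Acc 2: bank1 row2 -> MISS (open row2); precharges=0
Acc 3: bank0 row1 -> MISS (open row1); precharges=0
Acc 4: bank0 row2 -> MISS (open row2); precharges=1
Acc 5: bank2 row0 -> HIT
Acc 6: bank0 row1 -> MISS (open row1); precharges=2
Acc 7: bank1 row0 -> MISS (open row0); precharges=3
Acc 8: bank0 row4 -> MISS (open row4); precharges=4
Acc 9: bank2 row0 -> HIT
Acc 10: bank1 row2 -> MISS (open row2); precharges=5
Acc 11: bank1 row2 -> HIT
Acc 12: bank0 row1 -> MISS (open row1); precharges=6
Acc 13: bank1 row3 -> MISS (open row3); precharges=7

Answer: M M M M H M M M H M H M M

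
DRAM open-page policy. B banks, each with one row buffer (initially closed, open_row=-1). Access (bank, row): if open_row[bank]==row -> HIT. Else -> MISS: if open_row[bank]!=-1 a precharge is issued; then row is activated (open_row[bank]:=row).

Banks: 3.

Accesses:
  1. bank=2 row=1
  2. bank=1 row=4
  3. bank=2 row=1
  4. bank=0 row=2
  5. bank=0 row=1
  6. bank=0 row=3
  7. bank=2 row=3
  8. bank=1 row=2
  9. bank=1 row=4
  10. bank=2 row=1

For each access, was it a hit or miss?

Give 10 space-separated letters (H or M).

Answer: M M H M M M M M M M

Derivation:
Acc 1: bank2 row1 -> MISS (open row1); precharges=0
Acc 2: bank1 row4 -> MISS (open row4); precharges=0
Acc 3: bank2 row1 -> HIT
Acc 4: bank0 row2 -> MISS (open row2); precharges=0
Acc 5: bank0 row1 -> MISS (open row1); precharges=1
Acc 6: bank0 row3 -> MISS (open row3); precharges=2
Acc 7: bank2 row3 -> MISS (open row3); precharges=3
Acc 8: bank1 row2 -> MISS (open row2); precharges=4
Acc 9: bank1 row4 -> MISS (open row4); precharges=5
Acc 10: bank2 row1 -> MISS (open row1); precharges=6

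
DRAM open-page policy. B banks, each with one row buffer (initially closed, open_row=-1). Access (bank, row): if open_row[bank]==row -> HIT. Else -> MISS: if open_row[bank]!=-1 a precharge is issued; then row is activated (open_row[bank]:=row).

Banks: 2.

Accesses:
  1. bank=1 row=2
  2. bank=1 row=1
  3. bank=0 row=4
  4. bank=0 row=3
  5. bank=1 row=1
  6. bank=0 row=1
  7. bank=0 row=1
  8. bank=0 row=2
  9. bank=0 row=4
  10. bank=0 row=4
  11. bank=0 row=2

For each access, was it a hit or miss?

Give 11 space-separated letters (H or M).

Acc 1: bank1 row2 -> MISS (open row2); precharges=0
Acc 2: bank1 row1 -> MISS (open row1); precharges=1
Acc 3: bank0 row4 -> MISS (open row4); precharges=1
Acc 4: bank0 row3 -> MISS (open row3); precharges=2
Acc 5: bank1 row1 -> HIT
Acc 6: bank0 row1 -> MISS (open row1); precharges=3
Acc 7: bank0 row1 -> HIT
Acc 8: bank0 row2 -> MISS (open row2); precharges=4
Acc 9: bank0 row4 -> MISS (open row4); precharges=5
Acc 10: bank0 row4 -> HIT
Acc 11: bank0 row2 -> MISS (open row2); precharges=6

Answer: M M M M H M H M M H M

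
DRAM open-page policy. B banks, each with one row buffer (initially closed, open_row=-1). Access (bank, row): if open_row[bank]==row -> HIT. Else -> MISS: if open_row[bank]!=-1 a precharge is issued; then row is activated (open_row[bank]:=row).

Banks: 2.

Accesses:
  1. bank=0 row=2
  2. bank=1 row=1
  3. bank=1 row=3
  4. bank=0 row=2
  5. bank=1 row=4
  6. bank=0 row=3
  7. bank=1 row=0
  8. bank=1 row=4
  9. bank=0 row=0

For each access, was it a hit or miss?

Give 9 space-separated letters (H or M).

Acc 1: bank0 row2 -> MISS (open row2); precharges=0
Acc 2: bank1 row1 -> MISS (open row1); precharges=0
Acc 3: bank1 row3 -> MISS (open row3); precharges=1
Acc 4: bank0 row2 -> HIT
Acc 5: bank1 row4 -> MISS (open row4); precharges=2
Acc 6: bank0 row3 -> MISS (open row3); precharges=3
Acc 7: bank1 row0 -> MISS (open row0); precharges=4
Acc 8: bank1 row4 -> MISS (open row4); precharges=5
Acc 9: bank0 row0 -> MISS (open row0); precharges=6

Answer: M M M H M M M M M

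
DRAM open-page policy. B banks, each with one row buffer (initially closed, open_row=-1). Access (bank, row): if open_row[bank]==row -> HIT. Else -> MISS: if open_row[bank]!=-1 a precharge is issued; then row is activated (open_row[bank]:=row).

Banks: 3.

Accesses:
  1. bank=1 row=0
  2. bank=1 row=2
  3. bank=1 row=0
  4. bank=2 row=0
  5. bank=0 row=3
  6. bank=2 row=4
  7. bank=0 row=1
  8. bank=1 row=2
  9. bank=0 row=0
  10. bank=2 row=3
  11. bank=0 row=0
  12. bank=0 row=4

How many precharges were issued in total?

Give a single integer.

Acc 1: bank1 row0 -> MISS (open row0); precharges=0
Acc 2: bank1 row2 -> MISS (open row2); precharges=1
Acc 3: bank1 row0 -> MISS (open row0); precharges=2
Acc 4: bank2 row0 -> MISS (open row0); precharges=2
Acc 5: bank0 row3 -> MISS (open row3); precharges=2
Acc 6: bank2 row4 -> MISS (open row4); precharges=3
Acc 7: bank0 row1 -> MISS (open row1); precharges=4
Acc 8: bank1 row2 -> MISS (open row2); precharges=5
Acc 9: bank0 row0 -> MISS (open row0); precharges=6
Acc 10: bank2 row3 -> MISS (open row3); precharges=7
Acc 11: bank0 row0 -> HIT
Acc 12: bank0 row4 -> MISS (open row4); precharges=8

Answer: 8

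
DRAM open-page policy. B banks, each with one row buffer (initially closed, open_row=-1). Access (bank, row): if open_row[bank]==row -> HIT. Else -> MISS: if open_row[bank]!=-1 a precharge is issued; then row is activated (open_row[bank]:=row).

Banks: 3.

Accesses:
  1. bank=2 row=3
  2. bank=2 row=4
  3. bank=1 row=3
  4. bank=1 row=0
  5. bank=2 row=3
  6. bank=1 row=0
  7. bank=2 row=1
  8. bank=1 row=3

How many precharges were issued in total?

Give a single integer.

Acc 1: bank2 row3 -> MISS (open row3); precharges=0
Acc 2: bank2 row4 -> MISS (open row4); precharges=1
Acc 3: bank1 row3 -> MISS (open row3); precharges=1
Acc 4: bank1 row0 -> MISS (open row0); precharges=2
Acc 5: bank2 row3 -> MISS (open row3); precharges=3
Acc 6: bank1 row0 -> HIT
Acc 7: bank2 row1 -> MISS (open row1); precharges=4
Acc 8: bank1 row3 -> MISS (open row3); precharges=5

Answer: 5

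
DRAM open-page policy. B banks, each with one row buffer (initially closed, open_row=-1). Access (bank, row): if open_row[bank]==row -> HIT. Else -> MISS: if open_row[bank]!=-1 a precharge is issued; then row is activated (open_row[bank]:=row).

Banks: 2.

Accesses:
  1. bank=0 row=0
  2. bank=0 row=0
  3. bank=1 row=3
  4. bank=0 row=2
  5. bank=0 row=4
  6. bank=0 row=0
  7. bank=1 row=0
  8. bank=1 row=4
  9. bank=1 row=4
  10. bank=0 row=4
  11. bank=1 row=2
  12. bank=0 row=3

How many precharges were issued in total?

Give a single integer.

Answer: 8

Derivation:
Acc 1: bank0 row0 -> MISS (open row0); precharges=0
Acc 2: bank0 row0 -> HIT
Acc 3: bank1 row3 -> MISS (open row3); precharges=0
Acc 4: bank0 row2 -> MISS (open row2); precharges=1
Acc 5: bank0 row4 -> MISS (open row4); precharges=2
Acc 6: bank0 row0 -> MISS (open row0); precharges=3
Acc 7: bank1 row0 -> MISS (open row0); precharges=4
Acc 8: bank1 row4 -> MISS (open row4); precharges=5
Acc 9: bank1 row4 -> HIT
Acc 10: bank0 row4 -> MISS (open row4); precharges=6
Acc 11: bank1 row2 -> MISS (open row2); precharges=7
Acc 12: bank0 row3 -> MISS (open row3); precharges=8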